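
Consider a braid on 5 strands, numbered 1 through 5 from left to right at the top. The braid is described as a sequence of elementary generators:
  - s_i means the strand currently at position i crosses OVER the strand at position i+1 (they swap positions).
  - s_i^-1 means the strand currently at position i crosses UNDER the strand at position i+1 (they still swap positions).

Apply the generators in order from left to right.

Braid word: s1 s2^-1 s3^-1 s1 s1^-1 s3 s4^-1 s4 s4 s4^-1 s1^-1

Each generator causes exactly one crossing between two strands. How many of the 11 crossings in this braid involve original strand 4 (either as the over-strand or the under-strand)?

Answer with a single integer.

Gen 1: crossing 1x2. Involves strand 4? no. Count so far: 0
Gen 2: crossing 1x3. Involves strand 4? no. Count so far: 0
Gen 3: crossing 1x4. Involves strand 4? yes. Count so far: 1
Gen 4: crossing 2x3. Involves strand 4? no. Count so far: 1
Gen 5: crossing 3x2. Involves strand 4? no. Count so far: 1
Gen 6: crossing 4x1. Involves strand 4? yes. Count so far: 2
Gen 7: crossing 4x5. Involves strand 4? yes. Count so far: 3
Gen 8: crossing 5x4. Involves strand 4? yes. Count so far: 4
Gen 9: crossing 4x5. Involves strand 4? yes. Count so far: 5
Gen 10: crossing 5x4. Involves strand 4? yes. Count so far: 6
Gen 11: crossing 2x3. Involves strand 4? no. Count so far: 6

Answer: 6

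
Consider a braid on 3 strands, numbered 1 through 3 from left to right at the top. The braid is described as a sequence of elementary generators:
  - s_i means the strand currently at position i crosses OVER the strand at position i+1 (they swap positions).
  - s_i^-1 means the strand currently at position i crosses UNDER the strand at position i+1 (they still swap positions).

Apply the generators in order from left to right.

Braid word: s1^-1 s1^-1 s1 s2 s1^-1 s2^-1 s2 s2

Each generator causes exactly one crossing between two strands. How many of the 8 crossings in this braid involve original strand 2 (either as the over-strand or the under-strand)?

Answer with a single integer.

Answer: 7

Derivation:
Gen 1: crossing 1x2. Involves strand 2? yes. Count so far: 1
Gen 2: crossing 2x1. Involves strand 2? yes. Count so far: 2
Gen 3: crossing 1x2. Involves strand 2? yes. Count so far: 3
Gen 4: crossing 1x3. Involves strand 2? no. Count so far: 3
Gen 5: crossing 2x3. Involves strand 2? yes. Count so far: 4
Gen 6: crossing 2x1. Involves strand 2? yes. Count so far: 5
Gen 7: crossing 1x2. Involves strand 2? yes. Count so far: 6
Gen 8: crossing 2x1. Involves strand 2? yes. Count so far: 7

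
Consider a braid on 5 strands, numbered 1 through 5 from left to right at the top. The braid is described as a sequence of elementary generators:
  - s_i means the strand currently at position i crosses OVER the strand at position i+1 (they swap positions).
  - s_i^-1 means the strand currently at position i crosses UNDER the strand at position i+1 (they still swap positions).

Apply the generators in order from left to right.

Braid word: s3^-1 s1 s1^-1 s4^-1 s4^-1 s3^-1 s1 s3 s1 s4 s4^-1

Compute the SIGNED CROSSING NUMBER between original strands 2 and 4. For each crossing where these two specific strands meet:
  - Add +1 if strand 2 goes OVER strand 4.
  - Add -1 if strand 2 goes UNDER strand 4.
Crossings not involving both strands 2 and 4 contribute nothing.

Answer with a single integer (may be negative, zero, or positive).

Answer: 0

Derivation:
Gen 1: crossing 3x4. Both 2&4? no. Sum: 0
Gen 2: crossing 1x2. Both 2&4? no. Sum: 0
Gen 3: crossing 2x1. Both 2&4? no. Sum: 0
Gen 4: crossing 3x5. Both 2&4? no. Sum: 0
Gen 5: crossing 5x3. Both 2&4? no. Sum: 0
Gen 6: crossing 4x3. Both 2&4? no. Sum: 0
Gen 7: crossing 1x2. Both 2&4? no. Sum: 0
Gen 8: crossing 3x4. Both 2&4? no. Sum: 0
Gen 9: crossing 2x1. Both 2&4? no. Sum: 0
Gen 10: crossing 3x5. Both 2&4? no. Sum: 0
Gen 11: crossing 5x3. Both 2&4? no. Sum: 0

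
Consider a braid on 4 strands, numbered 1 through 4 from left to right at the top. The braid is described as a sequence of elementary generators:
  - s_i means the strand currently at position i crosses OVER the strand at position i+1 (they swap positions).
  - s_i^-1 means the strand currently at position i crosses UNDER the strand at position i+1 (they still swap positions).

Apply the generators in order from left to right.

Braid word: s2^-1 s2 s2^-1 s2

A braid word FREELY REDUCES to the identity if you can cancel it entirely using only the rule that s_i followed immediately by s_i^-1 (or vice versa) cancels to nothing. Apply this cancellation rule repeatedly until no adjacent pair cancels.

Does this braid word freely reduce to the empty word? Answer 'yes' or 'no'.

Gen 1 (s2^-1): push. Stack: [s2^-1]
Gen 2 (s2): cancels prior s2^-1. Stack: []
Gen 3 (s2^-1): push. Stack: [s2^-1]
Gen 4 (s2): cancels prior s2^-1. Stack: []
Reduced word: (empty)

Answer: yes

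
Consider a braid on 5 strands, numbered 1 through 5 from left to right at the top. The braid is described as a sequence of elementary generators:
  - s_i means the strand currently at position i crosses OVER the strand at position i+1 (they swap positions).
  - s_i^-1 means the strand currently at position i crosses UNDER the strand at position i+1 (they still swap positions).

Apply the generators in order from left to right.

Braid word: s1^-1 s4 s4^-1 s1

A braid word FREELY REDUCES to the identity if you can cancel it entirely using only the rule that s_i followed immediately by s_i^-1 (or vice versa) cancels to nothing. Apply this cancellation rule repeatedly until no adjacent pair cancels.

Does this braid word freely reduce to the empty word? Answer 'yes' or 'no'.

Gen 1 (s1^-1): push. Stack: [s1^-1]
Gen 2 (s4): push. Stack: [s1^-1 s4]
Gen 3 (s4^-1): cancels prior s4. Stack: [s1^-1]
Gen 4 (s1): cancels prior s1^-1. Stack: []
Reduced word: (empty)

Answer: yes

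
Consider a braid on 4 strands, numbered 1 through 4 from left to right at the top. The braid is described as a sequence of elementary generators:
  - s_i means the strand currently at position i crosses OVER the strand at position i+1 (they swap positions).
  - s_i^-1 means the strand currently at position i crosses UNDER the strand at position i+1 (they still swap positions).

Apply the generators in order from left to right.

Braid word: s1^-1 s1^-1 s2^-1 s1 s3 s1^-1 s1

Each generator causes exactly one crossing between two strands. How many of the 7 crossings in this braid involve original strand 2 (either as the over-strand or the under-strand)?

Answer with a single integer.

Answer: 4

Derivation:
Gen 1: crossing 1x2. Involves strand 2? yes. Count so far: 1
Gen 2: crossing 2x1. Involves strand 2? yes. Count so far: 2
Gen 3: crossing 2x3. Involves strand 2? yes. Count so far: 3
Gen 4: crossing 1x3. Involves strand 2? no. Count so far: 3
Gen 5: crossing 2x4. Involves strand 2? yes. Count so far: 4
Gen 6: crossing 3x1. Involves strand 2? no. Count so far: 4
Gen 7: crossing 1x3. Involves strand 2? no. Count so far: 4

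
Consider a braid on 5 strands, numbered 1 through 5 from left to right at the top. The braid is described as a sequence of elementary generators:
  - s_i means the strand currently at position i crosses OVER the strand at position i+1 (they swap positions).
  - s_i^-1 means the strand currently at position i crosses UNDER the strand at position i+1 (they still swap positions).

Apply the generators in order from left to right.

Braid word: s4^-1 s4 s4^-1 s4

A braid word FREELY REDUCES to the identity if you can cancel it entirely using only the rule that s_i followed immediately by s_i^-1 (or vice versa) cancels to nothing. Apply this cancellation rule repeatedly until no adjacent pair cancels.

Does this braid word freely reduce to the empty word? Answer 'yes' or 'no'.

Answer: yes

Derivation:
Gen 1 (s4^-1): push. Stack: [s4^-1]
Gen 2 (s4): cancels prior s4^-1. Stack: []
Gen 3 (s4^-1): push. Stack: [s4^-1]
Gen 4 (s4): cancels prior s4^-1. Stack: []
Reduced word: (empty)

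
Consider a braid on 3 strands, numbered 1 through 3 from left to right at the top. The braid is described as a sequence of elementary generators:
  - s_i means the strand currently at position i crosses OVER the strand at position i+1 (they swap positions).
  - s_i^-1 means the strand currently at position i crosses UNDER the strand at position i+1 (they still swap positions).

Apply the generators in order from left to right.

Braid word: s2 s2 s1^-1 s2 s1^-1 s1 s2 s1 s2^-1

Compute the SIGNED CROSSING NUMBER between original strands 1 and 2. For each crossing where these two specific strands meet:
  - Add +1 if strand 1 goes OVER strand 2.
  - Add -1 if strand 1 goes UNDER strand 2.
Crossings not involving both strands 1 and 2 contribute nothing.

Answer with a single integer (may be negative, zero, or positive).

Gen 1: crossing 2x3. Both 1&2? no. Sum: 0
Gen 2: crossing 3x2. Both 1&2? no. Sum: 0
Gen 3: 1 under 2. Both 1&2? yes. Contrib: -1. Sum: -1
Gen 4: crossing 1x3. Both 1&2? no. Sum: -1
Gen 5: crossing 2x3. Both 1&2? no. Sum: -1
Gen 6: crossing 3x2. Both 1&2? no. Sum: -1
Gen 7: crossing 3x1. Both 1&2? no. Sum: -1
Gen 8: 2 over 1. Both 1&2? yes. Contrib: -1. Sum: -2
Gen 9: crossing 2x3. Both 1&2? no. Sum: -2

Answer: -2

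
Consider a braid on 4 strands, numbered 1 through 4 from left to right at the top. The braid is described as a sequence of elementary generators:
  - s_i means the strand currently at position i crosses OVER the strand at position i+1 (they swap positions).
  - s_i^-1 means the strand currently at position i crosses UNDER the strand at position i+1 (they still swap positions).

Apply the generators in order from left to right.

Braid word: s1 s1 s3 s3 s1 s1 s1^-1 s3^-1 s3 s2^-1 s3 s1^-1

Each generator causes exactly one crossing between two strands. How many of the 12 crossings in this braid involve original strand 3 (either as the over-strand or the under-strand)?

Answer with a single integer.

Answer: 6

Derivation:
Gen 1: crossing 1x2. Involves strand 3? no. Count so far: 0
Gen 2: crossing 2x1. Involves strand 3? no. Count so far: 0
Gen 3: crossing 3x4. Involves strand 3? yes. Count so far: 1
Gen 4: crossing 4x3. Involves strand 3? yes. Count so far: 2
Gen 5: crossing 1x2. Involves strand 3? no. Count so far: 2
Gen 6: crossing 2x1. Involves strand 3? no. Count so far: 2
Gen 7: crossing 1x2. Involves strand 3? no. Count so far: 2
Gen 8: crossing 3x4. Involves strand 3? yes. Count so far: 3
Gen 9: crossing 4x3. Involves strand 3? yes. Count so far: 4
Gen 10: crossing 1x3. Involves strand 3? yes. Count so far: 5
Gen 11: crossing 1x4. Involves strand 3? no. Count so far: 5
Gen 12: crossing 2x3. Involves strand 3? yes. Count so far: 6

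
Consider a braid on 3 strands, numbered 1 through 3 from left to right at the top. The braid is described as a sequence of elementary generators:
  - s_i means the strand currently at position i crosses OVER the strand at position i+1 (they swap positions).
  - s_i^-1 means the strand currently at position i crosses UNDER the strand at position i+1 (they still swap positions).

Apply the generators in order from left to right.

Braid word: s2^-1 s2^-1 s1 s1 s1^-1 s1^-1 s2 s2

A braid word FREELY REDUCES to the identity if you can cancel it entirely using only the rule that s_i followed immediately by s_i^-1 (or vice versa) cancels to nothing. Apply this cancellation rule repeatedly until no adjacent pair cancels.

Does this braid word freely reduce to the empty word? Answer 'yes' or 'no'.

Gen 1 (s2^-1): push. Stack: [s2^-1]
Gen 2 (s2^-1): push. Stack: [s2^-1 s2^-1]
Gen 3 (s1): push. Stack: [s2^-1 s2^-1 s1]
Gen 4 (s1): push. Stack: [s2^-1 s2^-1 s1 s1]
Gen 5 (s1^-1): cancels prior s1. Stack: [s2^-1 s2^-1 s1]
Gen 6 (s1^-1): cancels prior s1. Stack: [s2^-1 s2^-1]
Gen 7 (s2): cancels prior s2^-1. Stack: [s2^-1]
Gen 8 (s2): cancels prior s2^-1. Stack: []
Reduced word: (empty)

Answer: yes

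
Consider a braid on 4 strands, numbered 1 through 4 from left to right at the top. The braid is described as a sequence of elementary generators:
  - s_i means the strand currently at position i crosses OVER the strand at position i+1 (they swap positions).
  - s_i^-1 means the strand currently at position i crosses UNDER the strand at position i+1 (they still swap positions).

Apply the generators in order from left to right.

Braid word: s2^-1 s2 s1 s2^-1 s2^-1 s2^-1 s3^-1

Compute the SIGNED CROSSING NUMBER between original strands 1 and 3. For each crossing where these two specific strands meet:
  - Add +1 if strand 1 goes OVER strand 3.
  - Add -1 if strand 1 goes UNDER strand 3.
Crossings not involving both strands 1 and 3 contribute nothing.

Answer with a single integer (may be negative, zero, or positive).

Gen 1: crossing 2x3. Both 1&3? no. Sum: 0
Gen 2: crossing 3x2. Both 1&3? no. Sum: 0
Gen 3: crossing 1x2. Both 1&3? no. Sum: 0
Gen 4: 1 under 3. Both 1&3? yes. Contrib: -1. Sum: -1
Gen 5: 3 under 1. Both 1&3? yes. Contrib: +1. Sum: 0
Gen 6: 1 under 3. Both 1&3? yes. Contrib: -1. Sum: -1
Gen 7: crossing 1x4. Both 1&3? no. Sum: -1

Answer: -1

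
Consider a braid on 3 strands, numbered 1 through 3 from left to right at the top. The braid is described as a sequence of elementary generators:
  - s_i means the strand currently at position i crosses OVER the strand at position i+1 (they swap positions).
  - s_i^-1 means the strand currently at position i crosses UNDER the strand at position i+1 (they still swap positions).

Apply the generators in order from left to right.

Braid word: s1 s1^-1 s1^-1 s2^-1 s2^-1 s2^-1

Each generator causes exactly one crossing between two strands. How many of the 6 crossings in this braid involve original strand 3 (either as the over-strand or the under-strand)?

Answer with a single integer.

Gen 1: crossing 1x2. Involves strand 3? no. Count so far: 0
Gen 2: crossing 2x1. Involves strand 3? no. Count so far: 0
Gen 3: crossing 1x2. Involves strand 3? no. Count so far: 0
Gen 4: crossing 1x3. Involves strand 3? yes. Count so far: 1
Gen 5: crossing 3x1. Involves strand 3? yes. Count so far: 2
Gen 6: crossing 1x3. Involves strand 3? yes. Count so far: 3

Answer: 3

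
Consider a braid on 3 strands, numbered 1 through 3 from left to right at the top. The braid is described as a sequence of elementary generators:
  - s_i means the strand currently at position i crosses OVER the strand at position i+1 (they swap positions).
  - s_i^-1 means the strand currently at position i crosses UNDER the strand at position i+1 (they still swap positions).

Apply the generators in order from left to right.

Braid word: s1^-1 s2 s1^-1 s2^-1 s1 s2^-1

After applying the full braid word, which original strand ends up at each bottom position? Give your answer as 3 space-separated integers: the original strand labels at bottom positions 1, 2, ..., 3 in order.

Answer: 1 2 3

Derivation:
Gen 1 (s1^-1): strand 1 crosses under strand 2. Perm now: [2 1 3]
Gen 2 (s2): strand 1 crosses over strand 3. Perm now: [2 3 1]
Gen 3 (s1^-1): strand 2 crosses under strand 3. Perm now: [3 2 1]
Gen 4 (s2^-1): strand 2 crosses under strand 1. Perm now: [3 1 2]
Gen 5 (s1): strand 3 crosses over strand 1. Perm now: [1 3 2]
Gen 6 (s2^-1): strand 3 crosses under strand 2. Perm now: [1 2 3]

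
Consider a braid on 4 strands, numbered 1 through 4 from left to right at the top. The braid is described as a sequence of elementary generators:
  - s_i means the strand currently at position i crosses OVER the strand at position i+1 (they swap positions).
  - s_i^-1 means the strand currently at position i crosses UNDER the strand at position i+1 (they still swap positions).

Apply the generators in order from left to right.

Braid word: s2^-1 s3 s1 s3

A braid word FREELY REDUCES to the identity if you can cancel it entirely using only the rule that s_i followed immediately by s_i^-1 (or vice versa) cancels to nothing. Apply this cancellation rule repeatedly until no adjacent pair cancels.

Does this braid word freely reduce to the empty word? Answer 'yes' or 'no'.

Gen 1 (s2^-1): push. Stack: [s2^-1]
Gen 2 (s3): push. Stack: [s2^-1 s3]
Gen 3 (s1): push. Stack: [s2^-1 s3 s1]
Gen 4 (s3): push. Stack: [s2^-1 s3 s1 s3]
Reduced word: s2^-1 s3 s1 s3

Answer: no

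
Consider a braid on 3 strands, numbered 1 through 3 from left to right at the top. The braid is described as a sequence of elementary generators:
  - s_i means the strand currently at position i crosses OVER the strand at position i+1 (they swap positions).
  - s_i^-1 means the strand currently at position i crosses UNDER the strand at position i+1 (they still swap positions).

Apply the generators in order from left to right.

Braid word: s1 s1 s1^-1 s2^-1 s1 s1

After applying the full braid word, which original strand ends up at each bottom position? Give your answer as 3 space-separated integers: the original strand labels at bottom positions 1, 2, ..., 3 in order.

Answer: 2 3 1

Derivation:
Gen 1 (s1): strand 1 crosses over strand 2. Perm now: [2 1 3]
Gen 2 (s1): strand 2 crosses over strand 1. Perm now: [1 2 3]
Gen 3 (s1^-1): strand 1 crosses under strand 2. Perm now: [2 1 3]
Gen 4 (s2^-1): strand 1 crosses under strand 3. Perm now: [2 3 1]
Gen 5 (s1): strand 2 crosses over strand 3. Perm now: [3 2 1]
Gen 6 (s1): strand 3 crosses over strand 2. Perm now: [2 3 1]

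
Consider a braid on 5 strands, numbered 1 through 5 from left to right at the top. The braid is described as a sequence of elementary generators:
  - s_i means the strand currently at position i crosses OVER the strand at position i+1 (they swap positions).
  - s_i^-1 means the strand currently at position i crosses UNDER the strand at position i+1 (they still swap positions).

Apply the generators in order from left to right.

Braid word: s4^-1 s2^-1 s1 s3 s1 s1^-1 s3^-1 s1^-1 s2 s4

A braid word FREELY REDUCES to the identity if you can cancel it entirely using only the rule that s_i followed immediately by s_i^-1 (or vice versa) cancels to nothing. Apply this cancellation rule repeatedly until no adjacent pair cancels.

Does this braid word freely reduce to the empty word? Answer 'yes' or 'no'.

Answer: yes

Derivation:
Gen 1 (s4^-1): push. Stack: [s4^-1]
Gen 2 (s2^-1): push. Stack: [s4^-1 s2^-1]
Gen 3 (s1): push. Stack: [s4^-1 s2^-1 s1]
Gen 4 (s3): push. Stack: [s4^-1 s2^-1 s1 s3]
Gen 5 (s1): push. Stack: [s4^-1 s2^-1 s1 s3 s1]
Gen 6 (s1^-1): cancels prior s1. Stack: [s4^-1 s2^-1 s1 s3]
Gen 7 (s3^-1): cancels prior s3. Stack: [s4^-1 s2^-1 s1]
Gen 8 (s1^-1): cancels prior s1. Stack: [s4^-1 s2^-1]
Gen 9 (s2): cancels prior s2^-1. Stack: [s4^-1]
Gen 10 (s4): cancels prior s4^-1. Stack: []
Reduced word: (empty)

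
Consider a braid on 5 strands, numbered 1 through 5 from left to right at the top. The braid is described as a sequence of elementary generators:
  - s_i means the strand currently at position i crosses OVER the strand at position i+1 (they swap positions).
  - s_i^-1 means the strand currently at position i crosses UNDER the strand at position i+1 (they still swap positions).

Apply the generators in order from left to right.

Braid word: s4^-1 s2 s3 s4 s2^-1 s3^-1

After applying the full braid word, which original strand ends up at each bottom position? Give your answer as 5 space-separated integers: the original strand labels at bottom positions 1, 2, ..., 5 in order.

Answer: 1 5 4 3 2

Derivation:
Gen 1 (s4^-1): strand 4 crosses under strand 5. Perm now: [1 2 3 5 4]
Gen 2 (s2): strand 2 crosses over strand 3. Perm now: [1 3 2 5 4]
Gen 3 (s3): strand 2 crosses over strand 5. Perm now: [1 3 5 2 4]
Gen 4 (s4): strand 2 crosses over strand 4. Perm now: [1 3 5 4 2]
Gen 5 (s2^-1): strand 3 crosses under strand 5. Perm now: [1 5 3 4 2]
Gen 6 (s3^-1): strand 3 crosses under strand 4. Perm now: [1 5 4 3 2]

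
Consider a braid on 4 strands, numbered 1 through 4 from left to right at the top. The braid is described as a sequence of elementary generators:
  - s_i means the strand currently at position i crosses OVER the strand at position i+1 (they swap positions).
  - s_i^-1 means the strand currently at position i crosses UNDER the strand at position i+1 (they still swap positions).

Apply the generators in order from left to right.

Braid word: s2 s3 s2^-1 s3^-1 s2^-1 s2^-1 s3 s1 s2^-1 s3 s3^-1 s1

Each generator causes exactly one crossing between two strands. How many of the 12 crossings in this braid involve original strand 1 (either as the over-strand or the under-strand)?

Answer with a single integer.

Gen 1: crossing 2x3. Involves strand 1? no. Count so far: 0
Gen 2: crossing 2x4. Involves strand 1? no. Count so far: 0
Gen 3: crossing 3x4. Involves strand 1? no. Count so far: 0
Gen 4: crossing 3x2. Involves strand 1? no. Count so far: 0
Gen 5: crossing 4x2. Involves strand 1? no. Count so far: 0
Gen 6: crossing 2x4. Involves strand 1? no. Count so far: 0
Gen 7: crossing 2x3. Involves strand 1? no. Count so far: 0
Gen 8: crossing 1x4. Involves strand 1? yes. Count so far: 1
Gen 9: crossing 1x3. Involves strand 1? yes. Count so far: 2
Gen 10: crossing 1x2. Involves strand 1? yes. Count so far: 3
Gen 11: crossing 2x1. Involves strand 1? yes. Count so far: 4
Gen 12: crossing 4x3. Involves strand 1? no. Count so far: 4

Answer: 4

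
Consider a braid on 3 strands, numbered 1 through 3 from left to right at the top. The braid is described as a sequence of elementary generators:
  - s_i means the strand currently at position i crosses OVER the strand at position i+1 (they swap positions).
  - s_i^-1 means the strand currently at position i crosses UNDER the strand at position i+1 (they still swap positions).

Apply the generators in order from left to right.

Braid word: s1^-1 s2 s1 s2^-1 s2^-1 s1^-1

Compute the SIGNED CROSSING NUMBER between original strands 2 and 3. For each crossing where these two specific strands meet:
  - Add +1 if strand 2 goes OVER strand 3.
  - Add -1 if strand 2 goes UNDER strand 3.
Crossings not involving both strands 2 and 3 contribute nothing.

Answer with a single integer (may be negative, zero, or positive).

Gen 1: crossing 1x2. Both 2&3? no. Sum: 0
Gen 2: crossing 1x3. Both 2&3? no. Sum: 0
Gen 3: 2 over 3. Both 2&3? yes. Contrib: +1. Sum: 1
Gen 4: crossing 2x1. Both 2&3? no. Sum: 1
Gen 5: crossing 1x2. Both 2&3? no. Sum: 1
Gen 6: 3 under 2. Both 2&3? yes. Contrib: +1. Sum: 2

Answer: 2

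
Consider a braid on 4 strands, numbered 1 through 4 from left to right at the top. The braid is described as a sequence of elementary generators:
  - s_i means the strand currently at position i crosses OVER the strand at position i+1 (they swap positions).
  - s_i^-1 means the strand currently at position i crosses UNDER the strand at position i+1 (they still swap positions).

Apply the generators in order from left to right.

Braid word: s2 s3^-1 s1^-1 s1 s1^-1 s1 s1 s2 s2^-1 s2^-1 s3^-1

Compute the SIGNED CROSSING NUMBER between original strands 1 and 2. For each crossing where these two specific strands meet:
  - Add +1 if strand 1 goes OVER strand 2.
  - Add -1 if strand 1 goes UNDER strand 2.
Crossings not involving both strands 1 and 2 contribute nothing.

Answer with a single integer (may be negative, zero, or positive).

Gen 1: crossing 2x3. Both 1&2? no. Sum: 0
Gen 2: crossing 2x4. Both 1&2? no. Sum: 0
Gen 3: crossing 1x3. Both 1&2? no. Sum: 0
Gen 4: crossing 3x1. Both 1&2? no. Sum: 0
Gen 5: crossing 1x3. Both 1&2? no. Sum: 0
Gen 6: crossing 3x1. Both 1&2? no. Sum: 0
Gen 7: crossing 1x3. Both 1&2? no. Sum: 0
Gen 8: crossing 1x4. Both 1&2? no. Sum: 0
Gen 9: crossing 4x1. Both 1&2? no. Sum: 0
Gen 10: crossing 1x4. Both 1&2? no. Sum: 0
Gen 11: 1 under 2. Both 1&2? yes. Contrib: -1. Sum: -1

Answer: -1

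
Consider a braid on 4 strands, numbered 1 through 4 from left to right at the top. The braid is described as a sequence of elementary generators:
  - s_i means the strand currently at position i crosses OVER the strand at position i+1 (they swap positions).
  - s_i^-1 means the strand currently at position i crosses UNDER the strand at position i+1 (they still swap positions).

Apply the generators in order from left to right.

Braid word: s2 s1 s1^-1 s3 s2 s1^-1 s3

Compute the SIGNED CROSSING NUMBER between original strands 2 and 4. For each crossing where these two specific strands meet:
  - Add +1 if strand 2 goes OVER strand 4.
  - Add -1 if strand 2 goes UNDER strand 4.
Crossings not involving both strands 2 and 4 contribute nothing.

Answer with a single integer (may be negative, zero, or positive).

Gen 1: crossing 2x3. Both 2&4? no. Sum: 0
Gen 2: crossing 1x3. Both 2&4? no. Sum: 0
Gen 3: crossing 3x1. Both 2&4? no. Sum: 0
Gen 4: 2 over 4. Both 2&4? yes. Contrib: +1. Sum: 1
Gen 5: crossing 3x4. Both 2&4? no. Sum: 1
Gen 6: crossing 1x4. Both 2&4? no. Sum: 1
Gen 7: crossing 3x2. Both 2&4? no. Sum: 1

Answer: 1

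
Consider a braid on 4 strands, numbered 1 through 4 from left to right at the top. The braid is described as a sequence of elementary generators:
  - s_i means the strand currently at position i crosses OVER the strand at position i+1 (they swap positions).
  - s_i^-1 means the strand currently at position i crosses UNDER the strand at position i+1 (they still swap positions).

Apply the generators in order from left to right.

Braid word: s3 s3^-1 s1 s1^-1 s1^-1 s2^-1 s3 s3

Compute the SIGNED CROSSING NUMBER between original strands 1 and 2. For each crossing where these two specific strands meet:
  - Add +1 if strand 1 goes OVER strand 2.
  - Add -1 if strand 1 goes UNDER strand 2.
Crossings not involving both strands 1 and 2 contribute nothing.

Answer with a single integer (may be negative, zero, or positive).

Gen 1: crossing 3x4. Both 1&2? no. Sum: 0
Gen 2: crossing 4x3. Both 1&2? no. Sum: 0
Gen 3: 1 over 2. Both 1&2? yes. Contrib: +1. Sum: 1
Gen 4: 2 under 1. Both 1&2? yes. Contrib: +1. Sum: 2
Gen 5: 1 under 2. Both 1&2? yes. Contrib: -1. Sum: 1
Gen 6: crossing 1x3. Both 1&2? no. Sum: 1
Gen 7: crossing 1x4. Both 1&2? no. Sum: 1
Gen 8: crossing 4x1. Both 1&2? no. Sum: 1

Answer: 1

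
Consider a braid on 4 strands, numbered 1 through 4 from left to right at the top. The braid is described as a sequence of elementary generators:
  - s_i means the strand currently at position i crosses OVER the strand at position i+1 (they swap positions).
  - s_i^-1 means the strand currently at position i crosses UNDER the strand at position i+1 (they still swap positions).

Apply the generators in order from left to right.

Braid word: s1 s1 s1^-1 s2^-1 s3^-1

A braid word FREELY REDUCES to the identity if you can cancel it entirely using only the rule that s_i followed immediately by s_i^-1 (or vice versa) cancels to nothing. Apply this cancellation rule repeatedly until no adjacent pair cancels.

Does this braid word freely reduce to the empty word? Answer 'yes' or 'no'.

Gen 1 (s1): push. Stack: [s1]
Gen 2 (s1): push. Stack: [s1 s1]
Gen 3 (s1^-1): cancels prior s1. Stack: [s1]
Gen 4 (s2^-1): push. Stack: [s1 s2^-1]
Gen 5 (s3^-1): push. Stack: [s1 s2^-1 s3^-1]
Reduced word: s1 s2^-1 s3^-1

Answer: no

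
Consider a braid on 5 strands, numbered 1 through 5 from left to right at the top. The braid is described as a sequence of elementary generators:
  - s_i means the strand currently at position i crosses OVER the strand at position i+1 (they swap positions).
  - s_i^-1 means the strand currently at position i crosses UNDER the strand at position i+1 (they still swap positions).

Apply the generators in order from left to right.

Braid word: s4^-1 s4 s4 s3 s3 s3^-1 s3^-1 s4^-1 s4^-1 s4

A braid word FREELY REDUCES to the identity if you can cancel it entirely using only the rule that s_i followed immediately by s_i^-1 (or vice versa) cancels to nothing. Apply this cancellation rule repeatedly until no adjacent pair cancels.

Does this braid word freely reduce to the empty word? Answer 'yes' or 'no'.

Gen 1 (s4^-1): push. Stack: [s4^-1]
Gen 2 (s4): cancels prior s4^-1. Stack: []
Gen 3 (s4): push. Stack: [s4]
Gen 4 (s3): push. Stack: [s4 s3]
Gen 5 (s3): push. Stack: [s4 s3 s3]
Gen 6 (s3^-1): cancels prior s3. Stack: [s4 s3]
Gen 7 (s3^-1): cancels prior s3. Stack: [s4]
Gen 8 (s4^-1): cancels prior s4. Stack: []
Gen 9 (s4^-1): push. Stack: [s4^-1]
Gen 10 (s4): cancels prior s4^-1. Stack: []
Reduced word: (empty)

Answer: yes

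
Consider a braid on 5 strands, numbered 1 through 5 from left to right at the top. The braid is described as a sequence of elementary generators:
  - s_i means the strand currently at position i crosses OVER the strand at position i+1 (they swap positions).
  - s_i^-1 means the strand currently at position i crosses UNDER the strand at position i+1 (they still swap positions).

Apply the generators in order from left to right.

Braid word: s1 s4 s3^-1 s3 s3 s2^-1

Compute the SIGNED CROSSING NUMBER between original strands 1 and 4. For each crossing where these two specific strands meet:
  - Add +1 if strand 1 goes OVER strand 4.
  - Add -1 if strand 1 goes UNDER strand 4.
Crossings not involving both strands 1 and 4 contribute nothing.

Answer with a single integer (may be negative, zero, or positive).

Gen 1: crossing 1x2. Both 1&4? no. Sum: 0
Gen 2: crossing 4x5. Both 1&4? no. Sum: 0
Gen 3: crossing 3x5. Both 1&4? no. Sum: 0
Gen 4: crossing 5x3. Both 1&4? no. Sum: 0
Gen 5: crossing 3x5. Both 1&4? no. Sum: 0
Gen 6: crossing 1x5. Both 1&4? no. Sum: 0

Answer: 0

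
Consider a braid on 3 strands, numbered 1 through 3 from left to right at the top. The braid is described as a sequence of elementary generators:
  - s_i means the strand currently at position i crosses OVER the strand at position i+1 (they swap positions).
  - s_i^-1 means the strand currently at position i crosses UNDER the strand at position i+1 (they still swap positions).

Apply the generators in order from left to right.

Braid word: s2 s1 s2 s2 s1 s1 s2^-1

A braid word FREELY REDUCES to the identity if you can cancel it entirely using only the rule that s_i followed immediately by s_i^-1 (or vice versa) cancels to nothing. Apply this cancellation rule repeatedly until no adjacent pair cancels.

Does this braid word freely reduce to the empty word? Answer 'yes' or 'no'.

Answer: no

Derivation:
Gen 1 (s2): push. Stack: [s2]
Gen 2 (s1): push. Stack: [s2 s1]
Gen 3 (s2): push. Stack: [s2 s1 s2]
Gen 4 (s2): push. Stack: [s2 s1 s2 s2]
Gen 5 (s1): push. Stack: [s2 s1 s2 s2 s1]
Gen 6 (s1): push. Stack: [s2 s1 s2 s2 s1 s1]
Gen 7 (s2^-1): push. Stack: [s2 s1 s2 s2 s1 s1 s2^-1]
Reduced word: s2 s1 s2 s2 s1 s1 s2^-1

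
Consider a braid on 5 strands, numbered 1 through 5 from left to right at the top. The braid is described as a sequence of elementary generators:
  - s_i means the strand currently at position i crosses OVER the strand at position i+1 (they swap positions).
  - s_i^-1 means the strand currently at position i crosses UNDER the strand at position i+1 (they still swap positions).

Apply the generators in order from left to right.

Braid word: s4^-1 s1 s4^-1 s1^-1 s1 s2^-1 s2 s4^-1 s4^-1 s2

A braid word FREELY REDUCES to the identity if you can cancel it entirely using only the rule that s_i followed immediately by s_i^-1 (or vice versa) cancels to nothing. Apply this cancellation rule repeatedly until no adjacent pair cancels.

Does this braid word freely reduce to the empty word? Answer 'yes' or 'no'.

Gen 1 (s4^-1): push. Stack: [s4^-1]
Gen 2 (s1): push. Stack: [s4^-1 s1]
Gen 3 (s4^-1): push. Stack: [s4^-1 s1 s4^-1]
Gen 4 (s1^-1): push. Stack: [s4^-1 s1 s4^-1 s1^-1]
Gen 5 (s1): cancels prior s1^-1. Stack: [s4^-1 s1 s4^-1]
Gen 6 (s2^-1): push. Stack: [s4^-1 s1 s4^-1 s2^-1]
Gen 7 (s2): cancels prior s2^-1. Stack: [s4^-1 s1 s4^-1]
Gen 8 (s4^-1): push. Stack: [s4^-1 s1 s4^-1 s4^-1]
Gen 9 (s4^-1): push. Stack: [s4^-1 s1 s4^-1 s4^-1 s4^-1]
Gen 10 (s2): push. Stack: [s4^-1 s1 s4^-1 s4^-1 s4^-1 s2]
Reduced word: s4^-1 s1 s4^-1 s4^-1 s4^-1 s2

Answer: no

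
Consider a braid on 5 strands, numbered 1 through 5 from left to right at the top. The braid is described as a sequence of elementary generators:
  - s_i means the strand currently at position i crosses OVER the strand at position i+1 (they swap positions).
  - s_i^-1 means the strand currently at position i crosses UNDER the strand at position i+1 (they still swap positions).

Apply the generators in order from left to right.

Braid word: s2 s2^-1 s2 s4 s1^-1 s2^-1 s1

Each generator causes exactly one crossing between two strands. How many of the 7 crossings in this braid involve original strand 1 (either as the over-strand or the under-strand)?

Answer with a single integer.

Gen 1: crossing 2x3. Involves strand 1? no. Count so far: 0
Gen 2: crossing 3x2. Involves strand 1? no. Count so far: 0
Gen 3: crossing 2x3. Involves strand 1? no. Count so far: 0
Gen 4: crossing 4x5. Involves strand 1? no. Count so far: 0
Gen 5: crossing 1x3. Involves strand 1? yes. Count so far: 1
Gen 6: crossing 1x2. Involves strand 1? yes. Count so far: 2
Gen 7: crossing 3x2. Involves strand 1? no. Count so far: 2

Answer: 2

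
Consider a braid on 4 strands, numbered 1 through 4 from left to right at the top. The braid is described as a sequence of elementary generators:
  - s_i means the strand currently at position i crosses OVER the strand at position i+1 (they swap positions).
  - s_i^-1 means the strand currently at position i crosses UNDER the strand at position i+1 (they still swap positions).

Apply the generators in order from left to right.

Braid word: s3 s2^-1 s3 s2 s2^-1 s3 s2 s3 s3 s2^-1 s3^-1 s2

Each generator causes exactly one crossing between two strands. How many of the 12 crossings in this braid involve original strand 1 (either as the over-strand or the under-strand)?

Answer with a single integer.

Answer: 0

Derivation:
Gen 1: crossing 3x4. Involves strand 1? no. Count so far: 0
Gen 2: crossing 2x4. Involves strand 1? no. Count so far: 0
Gen 3: crossing 2x3. Involves strand 1? no. Count so far: 0
Gen 4: crossing 4x3. Involves strand 1? no. Count so far: 0
Gen 5: crossing 3x4. Involves strand 1? no. Count so far: 0
Gen 6: crossing 3x2. Involves strand 1? no. Count so far: 0
Gen 7: crossing 4x2. Involves strand 1? no. Count so far: 0
Gen 8: crossing 4x3. Involves strand 1? no. Count so far: 0
Gen 9: crossing 3x4. Involves strand 1? no. Count so far: 0
Gen 10: crossing 2x4. Involves strand 1? no. Count so far: 0
Gen 11: crossing 2x3. Involves strand 1? no. Count so far: 0
Gen 12: crossing 4x3. Involves strand 1? no. Count so far: 0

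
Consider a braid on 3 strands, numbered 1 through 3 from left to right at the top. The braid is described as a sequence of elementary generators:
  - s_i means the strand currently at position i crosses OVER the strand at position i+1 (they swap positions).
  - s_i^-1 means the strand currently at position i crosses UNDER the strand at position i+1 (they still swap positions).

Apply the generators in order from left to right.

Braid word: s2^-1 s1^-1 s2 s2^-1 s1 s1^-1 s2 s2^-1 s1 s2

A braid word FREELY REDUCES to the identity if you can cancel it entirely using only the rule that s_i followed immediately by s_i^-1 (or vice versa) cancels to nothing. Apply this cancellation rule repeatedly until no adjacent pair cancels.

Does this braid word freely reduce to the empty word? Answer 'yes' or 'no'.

Answer: yes

Derivation:
Gen 1 (s2^-1): push. Stack: [s2^-1]
Gen 2 (s1^-1): push. Stack: [s2^-1 s1^-1]
Gen 3 (s2): push. Stack: [s2^-1 s1^-1 s2]
Gen 4 (s2^-1): cancels prior s2. Stack: [s2^-1 s1^-1]
Gen 5 (s1): cancels prior s1^-1. Stack: [s2^-1]
Gen 6 (s1^-1): push. Stack: [s2^-1 s1^-1]
Gen 7 (s2): push. Stack: [s2^-1 s1^-1 s2]
Gen 8 (s2^-1): cancels prior s2. Stack: [s2^-1 s1^-1]
Gen 9 (s1): cancels prior s1^-1. Stack: [s2^-1]
Gen 10 (s2): cancels prior s2^-1. Stack: []
Reduced word: (empty)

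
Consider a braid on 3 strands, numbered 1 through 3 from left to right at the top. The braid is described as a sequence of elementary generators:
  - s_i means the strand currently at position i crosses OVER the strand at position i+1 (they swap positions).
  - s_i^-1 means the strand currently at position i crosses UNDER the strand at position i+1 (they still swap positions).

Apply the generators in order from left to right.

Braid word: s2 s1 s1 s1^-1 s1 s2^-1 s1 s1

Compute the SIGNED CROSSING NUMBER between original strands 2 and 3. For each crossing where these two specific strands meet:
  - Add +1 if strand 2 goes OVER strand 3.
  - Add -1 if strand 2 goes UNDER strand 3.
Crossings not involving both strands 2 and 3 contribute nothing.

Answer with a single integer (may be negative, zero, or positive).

Gen 1: 2 over 3. Both 2&3? yes. Contrib: +1. Sum: 1
Gen 2: crossing 1x3. Both 2&3? no. Sum: 1
Gen 3: crossing 3x1. Both 2&3? no. Sum: 1
Gen 4: crossing 1x3. Both 2&3? no. Sum: 1
Gen 5: crossing 3x1. Both 2&3? no. Sum: 1
Gen 6: 3 under 2. Both 2&3? yes. Contrib: +1. Sum: 2
Gen 7: crossing 1x2. Both 2&3? no. Sum: 2
Gen 8: crossing 2x1. Both 2&3? no. Sum: 2

Answer: 2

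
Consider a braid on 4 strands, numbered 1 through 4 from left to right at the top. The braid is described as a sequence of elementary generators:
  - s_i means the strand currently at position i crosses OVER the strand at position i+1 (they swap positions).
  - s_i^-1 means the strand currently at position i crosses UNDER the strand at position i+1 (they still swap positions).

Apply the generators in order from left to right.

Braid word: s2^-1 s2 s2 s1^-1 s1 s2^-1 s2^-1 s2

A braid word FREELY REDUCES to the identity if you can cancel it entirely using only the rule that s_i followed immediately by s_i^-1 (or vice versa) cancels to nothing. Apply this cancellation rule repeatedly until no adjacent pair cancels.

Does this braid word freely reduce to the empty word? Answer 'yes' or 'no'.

Answer: yes

Derivation:
Gen 1 (s2^-1): push. Stack: [s2^-1]
Gen 2 (s2): cancels prior s2^-1. Stack: []
Gen 3 (s2): push. Stack: [s2]
Gen 4 (s1^-1): push. Stack: [s2 s1^-1]
Gen 5 (s1): cancels prior s1^-1. Stack: [s2]
Gen 6 (s2^-1): cancels prior s2. Stack: []
Gen 7 (s2^-1): push. Stack: [s2^-1]
Gen 8 (s2): cancels prior s2^-1. Stack: []
Reduced word: (empty)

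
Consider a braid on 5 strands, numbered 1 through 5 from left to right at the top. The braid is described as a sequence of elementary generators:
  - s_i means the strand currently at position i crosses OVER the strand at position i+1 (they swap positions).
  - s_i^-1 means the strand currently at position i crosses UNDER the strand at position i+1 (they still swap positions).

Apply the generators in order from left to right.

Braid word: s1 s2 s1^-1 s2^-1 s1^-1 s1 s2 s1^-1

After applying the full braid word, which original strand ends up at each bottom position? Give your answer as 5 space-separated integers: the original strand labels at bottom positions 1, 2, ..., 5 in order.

Gen 1 (s1): strand 1 crosses over strand 2. Perm now: [2 1 3 4 5]
Gen 2 (s2): strand 1 crosses over strand 3. Perm now: [2 3 1 4 5]
Gen 3 (s1^-1): strand 2 crosses under strand 3. Perm now: [3 2 1 4 5]
Gen 4 (s2^-1): strand 2 crosses under strand 1. Perm now: [3 1 2 4 5]
Gen 5 (s1^-1): strand 3 crosses under strand 1. Perm now: [1 3 2 4 5]
Gen 6 (s1): strand 1 crosses over strand 3. Perm now: [3 1 2 4 5]
Gen 7 (s2): strand 1 crosses over strand 2. Perm now: [3 2 1 4 5]
Gen 8 (s1^-1): strand 3 crosses under strand 2. Perm now: [2 3 1 4 5]

Answer: 2 3 1 4 5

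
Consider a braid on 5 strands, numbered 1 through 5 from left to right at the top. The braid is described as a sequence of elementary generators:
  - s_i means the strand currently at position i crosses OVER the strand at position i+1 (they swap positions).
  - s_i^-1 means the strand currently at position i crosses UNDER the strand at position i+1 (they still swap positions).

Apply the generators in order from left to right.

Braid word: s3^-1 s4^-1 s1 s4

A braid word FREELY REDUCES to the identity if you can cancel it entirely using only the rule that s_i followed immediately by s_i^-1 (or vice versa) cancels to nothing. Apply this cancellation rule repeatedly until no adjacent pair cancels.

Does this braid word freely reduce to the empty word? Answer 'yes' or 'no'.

Gen 1 (s3^-1): push. Stack: [s3^-1]
Gen 2 (s4^-1): push. Stack: [s3^-1 s4^-1]
Gen 3 (s1): push. Stack: [s3^-1 s4^-1 s1]
Gen 4 (s4): push. Stack: [s3^-1 s4^-1 s1 s4]
Reduced word: s3^-1 s4^-1 s1 s4

Answer: no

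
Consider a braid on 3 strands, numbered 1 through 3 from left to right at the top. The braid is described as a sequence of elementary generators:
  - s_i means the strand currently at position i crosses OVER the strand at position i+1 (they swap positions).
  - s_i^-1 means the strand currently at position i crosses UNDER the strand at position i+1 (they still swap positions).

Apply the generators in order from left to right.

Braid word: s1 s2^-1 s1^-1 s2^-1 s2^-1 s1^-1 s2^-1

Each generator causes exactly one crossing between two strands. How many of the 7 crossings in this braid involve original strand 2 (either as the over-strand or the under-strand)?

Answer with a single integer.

Gen 1: crossing 1x2. Involves strand 2? yes. Count so far: 1
Gen 2: crossing 1x3. Involves strand 2? no. Count so far: 1
Gen 3: crossing 2x3. Involves strand 2? yes. Count so far: 2
Gen 4: crossing 2x1. Involves strand 2? yes. Count so far: 3
Gen 5: crossing 1x2. Involves strand 2? yes. Count so far: 4
Gen 6: crossing 3x2. Involves strand 2? yes. Count so far: 5
Gen 7: crossing 3x1. Involves strand 2? no. Count so far: 5

Answer: 5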